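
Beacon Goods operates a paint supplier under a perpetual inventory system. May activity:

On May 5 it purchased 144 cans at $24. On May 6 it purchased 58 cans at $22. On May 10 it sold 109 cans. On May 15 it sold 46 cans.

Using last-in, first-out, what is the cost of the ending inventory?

May 10, 109 sold [LIFO — newest first]: 58 @ $22 + 51 @ $24 = $2,500
May 15, 46 sold [LIFO — newest first]: 46 @ $24 = $1,104
Total COGS = $2,500 + $1,104 = $3,604
Ending inventory: 47 @ $24 = $1,128
Check: goods available $4,732 = COGS $3,604 + ending $1,128

Ending inventory = $1,128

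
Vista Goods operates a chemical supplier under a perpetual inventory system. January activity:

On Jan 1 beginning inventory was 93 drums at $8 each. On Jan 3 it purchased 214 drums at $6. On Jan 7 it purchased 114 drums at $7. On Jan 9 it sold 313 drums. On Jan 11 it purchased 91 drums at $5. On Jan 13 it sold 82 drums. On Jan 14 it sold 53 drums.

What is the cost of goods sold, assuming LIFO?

COGS = $2,769

Jan 9, 313 sold [LIFO — newest first]: 114 @ $7 + 199 @ $6 = $1,992
Jan 13, 82 sold [LIFO — newest first]: 82 @ $5 = $410
Jan 14, 53 sold [LIFO — newest first]: 9 @ $5 + 15 @ $6 + 29 @ $8 = $367
Total COGS = $1,992 + $410 + $367 = $2,769
Ending inventory: 64 @ $8 = $512
Check: goods available $3,281 = COGS $2,769 + ending $512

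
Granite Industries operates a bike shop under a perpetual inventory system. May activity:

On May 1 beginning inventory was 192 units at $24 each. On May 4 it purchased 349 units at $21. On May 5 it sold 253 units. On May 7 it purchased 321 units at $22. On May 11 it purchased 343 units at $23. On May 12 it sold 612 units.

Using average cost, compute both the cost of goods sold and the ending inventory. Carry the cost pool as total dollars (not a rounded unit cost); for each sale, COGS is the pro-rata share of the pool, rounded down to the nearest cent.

After May 1: 192 on hand, pool $4,608.00 (≈ $24.0000 each)
After May 4: 541 on hand, pool $11,937.00 (≈ $22.0647 each)
May 5, sell 253: 253/541 × $11,937.00 → $5,582.36
After May 7: 609 on hand, pool $13,416.64 (≈ $22.0306 each)
After May 11: 952 on hand, pool $21,305.64 (≈ $22.3799 each)
May 12, sell 612: 612/952 × $21,305.64 → $13,696.48
Total COGS = $5,582.36 + $13,696.48 = $19,278.84
Ending inventory (cost pool remaining) = $7,609.16
Check: goods available $26,888.00 = COGS $19,278.84 + ending $7,609.16

COGS = $19,278.84; ending inventory = $7,609.16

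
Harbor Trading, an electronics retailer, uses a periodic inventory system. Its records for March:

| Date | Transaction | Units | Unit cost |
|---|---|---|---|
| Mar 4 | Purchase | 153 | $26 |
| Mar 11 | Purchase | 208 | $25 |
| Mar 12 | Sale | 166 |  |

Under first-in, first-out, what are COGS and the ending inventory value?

COGS = $4,303; ending inventory = $4,875

Mar 12, 166 sold [FIFO — oldest first]: 153 @ $26 + 13 @ $25 = $4,303
Ending inventory: 195 @ $25 = $4,875
Check: goods available $9,178 = COGS $4,303 + ending $4,875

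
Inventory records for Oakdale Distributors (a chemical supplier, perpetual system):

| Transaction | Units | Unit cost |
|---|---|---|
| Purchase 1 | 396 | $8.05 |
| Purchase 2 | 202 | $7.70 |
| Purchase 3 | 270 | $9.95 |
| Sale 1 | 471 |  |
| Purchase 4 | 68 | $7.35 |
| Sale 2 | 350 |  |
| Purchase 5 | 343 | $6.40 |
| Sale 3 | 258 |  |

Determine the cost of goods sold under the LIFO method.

Sale 1 (471) [LIFO — newest first]: 270 @ $9.95 + 201 @ $7.70 = $4,234.20
Sale 2 (350) [LIFO — newest first]: 68 @ $7.35 + 1 @ $7.70 + 281 @ $8.05 = $2,769.55
Sale 3 (258) [LIFO — newest first]: 258 @ $6.40 = $1,651.20
Total COGS = $4,234.20 + $2,769.55 + $1,651.20 = $8,654.95
Ending inventory: 115 @ $8.05 + 85 @ $6.40 = $1,469.75
Check: goods available $10,124.70 = COGS $8,654.95 + ending $1,469.75

COGS = $8,654.95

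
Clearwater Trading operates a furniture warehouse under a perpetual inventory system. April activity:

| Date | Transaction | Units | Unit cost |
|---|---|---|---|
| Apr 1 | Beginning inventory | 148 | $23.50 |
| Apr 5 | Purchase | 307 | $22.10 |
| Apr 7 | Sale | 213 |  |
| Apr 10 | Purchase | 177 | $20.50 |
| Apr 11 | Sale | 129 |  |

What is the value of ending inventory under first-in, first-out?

Apr 7, 213 sold [FIFO — oldest first]: 148 @ $23.50 + 65 @ $22.10 = $4,914.50
Apr 11, 129 sold [FIFO — oldest first]: 129 @ $22.10 = $2,850.90
Total COGS = $4,914.50 + $2,850.90 = $7,765.40
Ending inventory: 113 @ $22.10 + 177 @ $20.50 = $6,125.80
Check: goods available $13,891.20 = COGS $7,765.40 + ending $6,125.80

Ending inventory = $6,125.80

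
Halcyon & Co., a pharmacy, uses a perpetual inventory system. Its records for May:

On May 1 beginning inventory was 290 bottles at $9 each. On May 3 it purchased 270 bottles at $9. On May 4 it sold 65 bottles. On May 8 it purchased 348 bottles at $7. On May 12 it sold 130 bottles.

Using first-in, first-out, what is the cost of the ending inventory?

May 4, 65 sold [FIFO — oldest first]: 65 @ $9 = $585
May 12, 130 sold [FIFO — oldest first]: 130 @ $9 = $1,170
Total COGS = $585 + $1,170 = $1,755
Ending inventory: 95 @ $9 + 270 @ $9 + 348 @ $7 = $5,721
Check: goods available $7,476 = COGS $1,755 + ending $5,721

Ending inventory = $5,721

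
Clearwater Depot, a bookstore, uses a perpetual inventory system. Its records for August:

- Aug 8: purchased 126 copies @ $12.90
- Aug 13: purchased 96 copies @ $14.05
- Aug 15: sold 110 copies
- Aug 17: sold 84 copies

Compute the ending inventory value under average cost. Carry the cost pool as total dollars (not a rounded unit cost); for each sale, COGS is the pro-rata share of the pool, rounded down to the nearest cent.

After Aug 8: 126 on hand, pool $1,625.40 (≈ $12.9000 each)
After Aug 13: 222 on hand, pool $2,974.20 (≈ $13.3973 each)
Aug 15, sell 110: 110/222 × $2,974.20 → $1,473.70
Aug 17, sell 84: 84/112 × $1,500.50 → $1,125.37
Total COGS = $1,473.70 + $1,125.37 = $2,599.07
Ending inventory (cost pool remaining) = $375.13
Check: goods available $2,974.20 = COGS $2,599.07 + ending $375.13

Ending inventory = $375.13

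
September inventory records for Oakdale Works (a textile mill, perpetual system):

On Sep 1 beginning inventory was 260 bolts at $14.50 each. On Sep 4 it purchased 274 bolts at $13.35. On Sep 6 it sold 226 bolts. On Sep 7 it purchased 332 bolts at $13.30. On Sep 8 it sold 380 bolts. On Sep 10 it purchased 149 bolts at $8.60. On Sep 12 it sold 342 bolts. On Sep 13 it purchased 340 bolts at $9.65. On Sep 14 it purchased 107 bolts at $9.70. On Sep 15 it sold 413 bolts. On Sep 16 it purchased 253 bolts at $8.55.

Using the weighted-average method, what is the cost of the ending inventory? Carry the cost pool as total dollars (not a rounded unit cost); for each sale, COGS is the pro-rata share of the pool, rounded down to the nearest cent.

Ending inventory = $3,166.83

After Sep 1: 260 on hand, pool $3,770.00 (≈ $14.5000 each)
After Sep 4: 534 on hand, pool $7,427.90 (≈ $13.9099 each)
Sep 6, sell 226: 226/534 × $7,427.90 → $3,143.64
After Sep 7: 640 on hand, pool $8,699.86 (≈ $13.5935 each)
Sep 8, sell 380: 380/640 × $8,699.86 → $5,165.54
After Sep 10: 409 on hand, pool $4,815.72 (≈ $11.7744 each)
Sep 12, sell 342: 342/409 × $4,815.72 → $4,026.83
After Sep 13: 407 on hand, pool $4,069.89 (≈ $9.9997 each)
After Sep 14: 514 on hand, pool $5,107.79 (≈ $9.9373 each)
Sep 15, sell 413: 413/514 × $5,107.79 → $4,104.11
After Sep 16: 354 on hand, pool $3,166.83 (≈ $8.9458 each)
Total COGS = $3,143.64 + $5,165.54 + $4,026.83 + $4,104.11 = $16,440.12
Ending inventory (cost pool remaining) = $3,166.83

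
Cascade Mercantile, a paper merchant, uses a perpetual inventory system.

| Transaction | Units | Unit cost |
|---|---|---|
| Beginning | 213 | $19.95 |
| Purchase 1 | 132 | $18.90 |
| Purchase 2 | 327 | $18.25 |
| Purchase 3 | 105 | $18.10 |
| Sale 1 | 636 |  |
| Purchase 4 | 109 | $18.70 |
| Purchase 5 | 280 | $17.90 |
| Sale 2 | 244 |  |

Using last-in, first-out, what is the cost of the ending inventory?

Sale 1 (636) [LIFO — newest first]: 105 @ $18.10 + 327 @ $18.25 + 132 @ $18.90 + 72 @ $19.95 = $11,799.45
Sale 2 (244) [LIFO — newest first]: 244 @ $17.90 = $4,367.60
Total COGS = $11,799.45 + $4,367.60 = $16,167.05
Ending inventory: 141 @ $19.95 + 109 @ $18.70 + 36 @ $17.90 = $5,495.65

Ending inventory = $5,495.65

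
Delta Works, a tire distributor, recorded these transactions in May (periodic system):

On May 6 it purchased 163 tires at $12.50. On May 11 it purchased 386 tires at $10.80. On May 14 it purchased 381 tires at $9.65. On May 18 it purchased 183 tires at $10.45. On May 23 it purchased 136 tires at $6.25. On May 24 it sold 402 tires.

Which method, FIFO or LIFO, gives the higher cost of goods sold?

FIFO COGS: 163 @ $12.50 + 239 @ $10.80 = $4,618.70
LIFO COGS: 136 @ $6.25 + 183 @ $10.45 + 83 @ $9.65 = $3,563.30

FIFO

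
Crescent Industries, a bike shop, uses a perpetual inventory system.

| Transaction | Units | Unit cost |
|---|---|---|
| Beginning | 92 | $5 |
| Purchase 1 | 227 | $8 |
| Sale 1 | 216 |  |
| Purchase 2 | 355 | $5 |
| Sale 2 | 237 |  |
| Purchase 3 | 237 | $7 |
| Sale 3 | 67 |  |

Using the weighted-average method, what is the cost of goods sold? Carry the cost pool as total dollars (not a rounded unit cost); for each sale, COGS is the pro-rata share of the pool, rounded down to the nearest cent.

COGS = $3,259.75

After Beginning: 92 on hand, pool $460.00 (≈ $5.0000 each)
After Purchase 1: 319 on hand, pool $2,276.00 (≈ $7.1348 each)
Sale 1, sell 216: 216/319 × $2,276.00 → $1,541.11
After Purchase 2: 458 on hand, pool $2,509.89 (≈ $5.4801 each)
Sale 2, sell 237: 237/458 × $2,509.89 → $1,298.78
After Purchase 3: 458 on hand, pool $2,870.11 (≈ $6.2666 each)
Sale 3, sell 67: 67/458 × $2,870.11 → $419.86
Total COGS = $1,541.11 + $1,298.78 + $419.86 = $3,259.75
Ending inventory (cost pool remaining) = $2,450.25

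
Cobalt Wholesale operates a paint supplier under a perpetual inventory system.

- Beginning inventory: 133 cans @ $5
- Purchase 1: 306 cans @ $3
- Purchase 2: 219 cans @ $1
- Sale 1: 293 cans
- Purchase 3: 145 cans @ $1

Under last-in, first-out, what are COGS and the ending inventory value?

COGS = $441; ending inventory = $1,506

Sale 1 (293) [LIFO — newest first]: 219 @ $1 + 74 @ $3 = $441
Ending inventory: 133 @ $5 + 232 @ $3 + 145 @ $1 = $1,506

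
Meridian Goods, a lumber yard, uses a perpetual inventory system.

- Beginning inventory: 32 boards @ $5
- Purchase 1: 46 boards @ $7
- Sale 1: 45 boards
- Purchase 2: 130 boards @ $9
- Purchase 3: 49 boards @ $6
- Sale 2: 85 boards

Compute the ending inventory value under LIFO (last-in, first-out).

Ending inventory = $1,013

Sale 1 (45) [LIFO — newest first]: 45 @ $7 = $315
Sale 2 (85) [LIFO — newest first]: 49 @ $6 + 36 @ $9 = $618
Total COGS = $315 + $618 = $933
Ending inventory: 32 @ $5 + 1 @ $7 + 94 @ $9 = $1,013
Check: goods available $1,946 = COGS $933 + ending $1,013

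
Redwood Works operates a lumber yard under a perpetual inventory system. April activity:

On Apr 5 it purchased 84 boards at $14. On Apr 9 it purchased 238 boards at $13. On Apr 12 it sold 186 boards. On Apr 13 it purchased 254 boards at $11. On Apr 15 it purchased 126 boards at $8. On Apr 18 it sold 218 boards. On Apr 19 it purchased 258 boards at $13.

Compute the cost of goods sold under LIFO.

COGS = $4,438

Apr 12, 186 sold [LIFO — newest first]: 186 @ $13 = $2,418
Apr 18, 218 sold [LIFO — newest first]: 126 @ $8 + 92 @ $11 = $2,020
Total COGS = $2,418 + $2,020 = $4,438
Ending inventory: 84 @ $14 + 52 @ $13 + 162 @ $11 + 258 @ $13 = $6,988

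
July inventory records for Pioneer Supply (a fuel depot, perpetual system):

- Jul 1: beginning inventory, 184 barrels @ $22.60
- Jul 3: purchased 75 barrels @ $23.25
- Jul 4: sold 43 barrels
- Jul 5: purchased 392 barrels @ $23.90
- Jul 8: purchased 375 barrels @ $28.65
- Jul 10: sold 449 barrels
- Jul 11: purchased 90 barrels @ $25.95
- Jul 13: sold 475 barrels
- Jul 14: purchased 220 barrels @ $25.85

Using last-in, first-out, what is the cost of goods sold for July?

COGS = $24,982.80

Jul 4, 43 sold [LIFO — newest first]: 43 @ $23.25 = $999.75
Jul 10, 449 sold [LIFO — newest first]: 375 @ $28.65 + 74 @ $23.90 = $12,512.35
Jul 13, 475 sold [LIFO — newest first]: 90 @ $25.95 + 318 @ $23.90 + 32 @ $23.25 + 35 @ $22.60 = $11,470.70
Total COGS = $999.75 + $12,512.35 + $11,470.70 = $24,982.80
Ending inventory: 149 @ $22.60 + 220 @ $25.85 = $9,054.40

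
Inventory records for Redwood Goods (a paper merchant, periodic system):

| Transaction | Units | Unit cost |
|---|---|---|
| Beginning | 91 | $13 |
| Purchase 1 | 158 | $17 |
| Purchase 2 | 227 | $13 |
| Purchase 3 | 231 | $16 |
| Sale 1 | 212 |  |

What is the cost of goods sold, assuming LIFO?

Sale 1 (212) [LIFO — newest first]: 212 @ $16 = $3,392
Ending inventory: 91 @ $13 + 158 @ $17 + 227 @ $13 + 19 @ $16 = $7,124

COGS = $3,392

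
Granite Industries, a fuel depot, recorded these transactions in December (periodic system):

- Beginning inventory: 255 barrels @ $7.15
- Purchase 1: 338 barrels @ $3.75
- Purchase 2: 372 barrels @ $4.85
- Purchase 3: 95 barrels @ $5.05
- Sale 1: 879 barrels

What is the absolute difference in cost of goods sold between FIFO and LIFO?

FIFO COGS: 255 @ $7.15 + 338 @ $3.75 + 286 @ $4.85 = $4,477.85
LIFO COGS: 95 @ $5.05 + 372 @ $4.85 + 338 @ $3.75 + 74 @ $7.15 = $4,080.55
Difference = |$4,477.85 − $4,080.55| = $397.30

$397.30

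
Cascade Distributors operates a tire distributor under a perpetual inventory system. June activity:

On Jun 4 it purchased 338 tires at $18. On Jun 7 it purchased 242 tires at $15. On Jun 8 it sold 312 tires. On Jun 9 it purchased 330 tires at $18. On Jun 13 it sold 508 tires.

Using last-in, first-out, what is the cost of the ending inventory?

Jun 8, 312 sold [LIFO — newest first]: 242 @ $15 + 70 @ $18 = $4,890
Jun 13, 508 sold [LIFO — newest first]: 330 @ $18 + 178 @ $18 = $9,144
Total COGS = $4,890 + $9,144 = $14,034
Ending inventory: 90 @ $18 = $1,620

Ending inventory = $1,620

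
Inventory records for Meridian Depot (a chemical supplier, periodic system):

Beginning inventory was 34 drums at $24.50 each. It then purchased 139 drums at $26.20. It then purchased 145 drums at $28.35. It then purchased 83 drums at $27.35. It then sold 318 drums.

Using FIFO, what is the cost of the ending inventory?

Sale 1 (318) [FIFO — oldest first]: 34 @ $24.50 + 139 @ $26.20 + 145 @ $28.35 = $8,585.55
Ending inventory: 83 @ $27.35 = $2,270.05

Ending inventory = $2,270.05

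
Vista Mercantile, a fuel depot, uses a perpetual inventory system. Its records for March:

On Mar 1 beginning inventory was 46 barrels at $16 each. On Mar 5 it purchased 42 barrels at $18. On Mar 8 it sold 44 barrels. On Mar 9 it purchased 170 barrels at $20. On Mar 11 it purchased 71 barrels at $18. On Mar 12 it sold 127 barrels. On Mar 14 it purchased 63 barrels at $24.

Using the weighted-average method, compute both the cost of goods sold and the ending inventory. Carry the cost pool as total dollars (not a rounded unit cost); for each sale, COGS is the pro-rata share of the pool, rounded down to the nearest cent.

After Mar 1: 46 on hand, pool $736.00 (≈ $16.0000 each)
After Mar 5: 88 on hand, pool $1,492.00 (≈ $16.9545 each)
Mar 8, sell 44: 44/88 × $1,492.00 → $746.00
After Mar 9: 214 on hand, pool $4,146.00 (≈ $19.3738 each)
After Mar 11: 285 on hand, pool $5,424.00 (≈ $19.0316 each)
Mar 12, sell 127: 127/285 × $5,424.00 → $2,417.01
After Mar 14: 221 on hand, pool $4,518.99 (≈ $20.4479 each)
Total COGS = $746.00 + $2,417.01 = $3,163.01
Ending inventory (cost pool remaining) = $4,518.99
Check: goods available $7,682.00 = COGS $3,163.01 + ending $4,518.99

COGS = $3,163.01; ending inventory = $4,518.99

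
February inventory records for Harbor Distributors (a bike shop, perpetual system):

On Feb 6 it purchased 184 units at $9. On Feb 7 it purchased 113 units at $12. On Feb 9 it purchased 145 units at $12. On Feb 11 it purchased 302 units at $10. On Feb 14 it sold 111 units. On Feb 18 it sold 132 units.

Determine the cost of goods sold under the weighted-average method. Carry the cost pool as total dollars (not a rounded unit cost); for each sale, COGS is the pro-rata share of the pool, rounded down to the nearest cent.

COGS = $2,538.43

After Feb 6: 184 on hand, pool $1,656.00 (≈ $9.0000 each)
After Feb 7: 297 on hand, pool $3,012.00 (≈ $10.1414 each)
After Feb 9: 442 on hand, pool $4,752.00 (≈ $10.7511 each)
After Feb 11: 744 on hand, pool $7,772.00 (≈ $10.4462 each)
Feb 14, sell 111: 111/744 × $7,772.00 → $1,159.53
Feb 18, sell 132: 132/633 × $6,612.47 → $1,378.90
Total COGS = $1,159.53 + $1,378.90 = $2,538.43
Ending inventory (cost pool remaining) = $5,233.57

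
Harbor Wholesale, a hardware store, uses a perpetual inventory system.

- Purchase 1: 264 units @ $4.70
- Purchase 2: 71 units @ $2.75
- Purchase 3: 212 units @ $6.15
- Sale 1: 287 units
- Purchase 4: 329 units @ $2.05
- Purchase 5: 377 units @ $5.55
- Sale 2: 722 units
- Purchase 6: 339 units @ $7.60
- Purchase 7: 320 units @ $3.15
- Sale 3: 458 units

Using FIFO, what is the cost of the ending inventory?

Sale 1 (287) [FIFO — oldest first]: 264 @ $4.70 + 23 @ $2.75 = $1,304.05
Sale 2 (722) [FIFO — oldest first]: 48 @ $2.75 + 212 @ $6.15 + 329 @ $2.05 + 133 @ $5.55 = $2,848.40
Sale 3 (458) [FIFO — oldest first]: 244 @ $5.55 + 214 @ $7.60 = $2,980.60
Total COGS = $1,304.05 + $2,848.40 + $2,980.60 = $7,133.05
Ending inventory: 125 @ $7.60 + 320 @ $3.15 = $1,958.00

Ending inventory = $1,958.00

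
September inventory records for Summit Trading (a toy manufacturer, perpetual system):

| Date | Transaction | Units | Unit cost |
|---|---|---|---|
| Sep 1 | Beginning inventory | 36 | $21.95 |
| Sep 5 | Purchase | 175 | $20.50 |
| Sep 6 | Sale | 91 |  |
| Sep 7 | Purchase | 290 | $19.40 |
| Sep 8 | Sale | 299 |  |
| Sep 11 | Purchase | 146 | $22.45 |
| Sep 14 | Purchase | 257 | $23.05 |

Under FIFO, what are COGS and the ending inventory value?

Sep 6, 91 sold [FIFO — oldest first]: 36 @ $21.95 + 55 @ $20.50 = $1,917.70
Sep 8, 299 sold [FIFO — oldest first]: 120 @ $20.50 + 179 @ $19.40 = $5,932.60
Total COGS = $1,917.70 + $5,932.60 = $7,850.30
Ending inventory: 111 @ $19.40 + 146 @ $22.45 + 257 @ $23.05 = $11,354.95

COGS = $7,850.30; ending inventory = $11,354.95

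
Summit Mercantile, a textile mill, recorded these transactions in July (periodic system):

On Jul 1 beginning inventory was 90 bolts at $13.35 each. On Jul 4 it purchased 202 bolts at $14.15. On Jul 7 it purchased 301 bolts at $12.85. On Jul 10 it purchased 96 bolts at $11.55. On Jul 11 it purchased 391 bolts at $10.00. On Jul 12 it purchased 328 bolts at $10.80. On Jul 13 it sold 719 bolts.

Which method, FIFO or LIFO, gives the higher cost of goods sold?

FIFO COGS: 90 @ $13.35 + 202 @ $14.15 + 301 @ $12.85 + 96 @ $11.55 + 30 @ $10.00 = $9,336.45
LIFO COGS: 328 @ $10.80 + 391 @ $10.00 = $7,452.40

FIFO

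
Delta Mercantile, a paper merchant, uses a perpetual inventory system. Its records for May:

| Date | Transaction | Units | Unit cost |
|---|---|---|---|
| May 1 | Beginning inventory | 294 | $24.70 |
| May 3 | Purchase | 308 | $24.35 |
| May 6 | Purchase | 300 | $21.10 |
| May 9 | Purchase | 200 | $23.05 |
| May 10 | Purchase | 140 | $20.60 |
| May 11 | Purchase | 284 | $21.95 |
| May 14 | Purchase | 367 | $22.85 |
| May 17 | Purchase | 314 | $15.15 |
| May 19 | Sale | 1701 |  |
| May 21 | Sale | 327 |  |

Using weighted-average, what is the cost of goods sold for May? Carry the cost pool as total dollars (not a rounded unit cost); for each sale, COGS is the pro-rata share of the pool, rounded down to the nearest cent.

COGS = $44,072.42

After May 1: 294 on hand, pool $7,261.80 (≈ $24.7000 each)
After May 3: 602 on hand, pool $14,761.60 (≈ $24.5209 each)
After May 6: 902 on hand, pool $21,091.60 (≈ $23.3831 each)
After May 9: 1102 on hand, pool $25,701.60 (≈ $23.3227 each)
After May 10: 1242 on hand, pool $28,585.60 (≈ $23.0158 each)
After May 11: 1526 on hand, pool $34,819.40 (≈ $22.8174 each)
After May 14: 1893 on hand, pool $43,205.35 (≈ $22.8237 each)
After May 17: 2207 on hand, pool $47,962.45 (≈ $21.7320 each)
May 19, sell 1701: 1701/2207 × $47,962.45 → $36,966.07
May 21, sell 327: 327/506 × $10,996.38 → $7,106.35
Total COGS = $36,966.07 + $7,106.35 = $44,072.42
Ending inventory (cost pool remaining) = $3,890.03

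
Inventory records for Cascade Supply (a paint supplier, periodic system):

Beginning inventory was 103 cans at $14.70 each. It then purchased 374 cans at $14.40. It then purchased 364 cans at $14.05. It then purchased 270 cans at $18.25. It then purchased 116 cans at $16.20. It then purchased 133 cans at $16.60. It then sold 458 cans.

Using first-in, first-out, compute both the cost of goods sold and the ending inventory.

Sale 1 (458) [FIFO — oldest first]: 103 @ $14.70 + 355 @ $14.40 = $6,626.10
Ending inventory: 19 @ $14.40 + 364 @ $14.05 + 270 @ $18.25 + 116 @ $16.20 + 133 @ $16.60 = $14,402.30
Check: goods available $21,028.40 = COGS $6,626.10 + ending $14,402.30

COGS = $6,626.10; ending inventory = $14,402.30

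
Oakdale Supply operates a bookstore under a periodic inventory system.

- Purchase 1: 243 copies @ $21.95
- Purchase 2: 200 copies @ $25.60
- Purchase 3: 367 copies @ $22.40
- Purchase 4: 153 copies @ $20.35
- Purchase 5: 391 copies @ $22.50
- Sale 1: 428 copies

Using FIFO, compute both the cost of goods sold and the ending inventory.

Sale 1 (428) [FIFO — oldest first]: 243 @ $21.95 + 185 @ $25.60 = $10,069.85
Ending inventory: 15 @ $25.60 + 367 @ $22.40 + 153 @ $20.35 + 391 @ $22.50 = $20,515.85
Check: goods available $30,585.70 = COGS $10,069.85 + ending $20,515.85

COGS = $10,069.85; ending inventory = $20,515.85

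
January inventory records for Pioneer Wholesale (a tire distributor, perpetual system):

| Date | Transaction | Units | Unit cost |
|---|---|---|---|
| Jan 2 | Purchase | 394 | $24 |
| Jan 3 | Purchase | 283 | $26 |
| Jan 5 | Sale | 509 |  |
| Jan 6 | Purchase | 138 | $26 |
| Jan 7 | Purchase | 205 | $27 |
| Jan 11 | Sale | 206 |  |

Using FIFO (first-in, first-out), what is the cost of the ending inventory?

Ending inventory = $8,135

Jan 5, 509 sold [FIFO — oldest first]: 394 @ $24 + 115 @ $26 = $12,446
Jan 11, 206 sold [FIFO — oldest first]: 168 @ $26 + 38 @ $26 = $5,356
Total COGS = $12,446 + $5,356 = $17,802
Ending inventory: 100 @ $26 + 205 @ $27 = $8,135
Check: goods available $25,937 = COGS $17,802 + ending $8,135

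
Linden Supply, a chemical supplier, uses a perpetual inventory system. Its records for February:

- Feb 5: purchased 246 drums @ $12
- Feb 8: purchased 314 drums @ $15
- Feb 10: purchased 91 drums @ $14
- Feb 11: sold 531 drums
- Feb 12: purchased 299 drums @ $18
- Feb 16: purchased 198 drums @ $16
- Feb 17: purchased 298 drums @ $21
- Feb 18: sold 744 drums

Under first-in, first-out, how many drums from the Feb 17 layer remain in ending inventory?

Feb 11, 531 sold [FIFO — oldest first]: 246 @ $12 + 285 @ $15 = $7,227
Feb 18, 744 sold [FIFO — oldest first]: 29 @ $15 + 91 @ $14 + 299 @ $18 + 198 @ $16 + 127 @ $21 = $12,926
Total COGS = $7,227 + $12,926 = $20,153
Ending inventory: 171 @ $21 = $3,591

171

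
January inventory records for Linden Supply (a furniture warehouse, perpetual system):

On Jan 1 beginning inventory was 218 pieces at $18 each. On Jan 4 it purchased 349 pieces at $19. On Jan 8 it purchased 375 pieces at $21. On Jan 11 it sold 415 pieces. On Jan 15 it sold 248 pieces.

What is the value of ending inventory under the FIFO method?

Jan 11, 415 sold [FIFO — oldest first]: 218 @ $18 + 197 @ $19 = $7,667
Jan 15, 248 sold [FIFO — oldest first]: 152 @ $19 + 96 @ $21 = $4,904
Total COGS = $7,667 + $4,904 = $12,571
Ending inventory: 279 @ $21 = $5,859

Ending inventory = $5,859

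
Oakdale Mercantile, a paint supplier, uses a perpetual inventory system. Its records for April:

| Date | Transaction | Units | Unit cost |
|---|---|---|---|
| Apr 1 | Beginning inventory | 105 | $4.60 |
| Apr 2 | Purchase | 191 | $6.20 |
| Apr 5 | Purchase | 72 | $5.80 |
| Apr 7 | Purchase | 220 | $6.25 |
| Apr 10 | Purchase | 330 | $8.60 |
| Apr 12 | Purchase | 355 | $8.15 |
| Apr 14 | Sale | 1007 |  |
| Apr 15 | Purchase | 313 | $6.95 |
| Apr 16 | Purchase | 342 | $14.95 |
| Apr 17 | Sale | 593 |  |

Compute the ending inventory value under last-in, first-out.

Apr 14, 1007 sold [LIFO — newest first]: 355 @ $8.15 + 330 @ $8.60 + 220 @ $6.25 + 72 @ $5.80 + 30 @ $6.20 = $7,709.85
Apr 17, 593 sold [LIFO — newest first]: 342 @ $14.95 + 251 @ $6.95 = $6,857.35
Total COGS = $7,709.85 + $6,857.35 = $14,567.20
Ending inventory: 105 @ $4.60 + 161 @ $6.20 + 62 @ $6.95 = $1,912.10
Check: goods available $16,479.30 = COGS $14,567.20 + ending $1,912.10

Ending inventory = $1,912.10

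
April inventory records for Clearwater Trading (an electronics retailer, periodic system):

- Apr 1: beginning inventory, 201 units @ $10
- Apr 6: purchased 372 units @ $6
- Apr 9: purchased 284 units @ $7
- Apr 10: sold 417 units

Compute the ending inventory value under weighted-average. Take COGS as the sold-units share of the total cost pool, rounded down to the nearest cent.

Apr 10, sell 417: 417/857 × $6,230.00 → $3,031.40
Ending inventory (cost pool remaining) = $3,198.60
Check: goods available $6,230.00 = COGS $3,031.40 + ending $3,198.60

Ending inventory = $3,198.60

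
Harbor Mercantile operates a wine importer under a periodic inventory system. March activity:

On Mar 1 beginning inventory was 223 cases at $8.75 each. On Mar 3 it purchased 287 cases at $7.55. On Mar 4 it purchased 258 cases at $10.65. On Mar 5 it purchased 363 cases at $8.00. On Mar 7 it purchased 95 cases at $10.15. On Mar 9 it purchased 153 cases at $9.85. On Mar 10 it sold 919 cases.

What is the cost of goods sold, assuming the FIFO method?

Mar 10, 919 sold [FIFO — oldest first]: 223 @ $8.75 + 287 @ $7.55 + 258 @ $10.65 + 151 @ $8.00 = $8,073.80
Ending inventory: 212 @ $8.00 + 95 @ $10.15 + 153 @ $9.85 = $4,167.30

COGS = $8,073.80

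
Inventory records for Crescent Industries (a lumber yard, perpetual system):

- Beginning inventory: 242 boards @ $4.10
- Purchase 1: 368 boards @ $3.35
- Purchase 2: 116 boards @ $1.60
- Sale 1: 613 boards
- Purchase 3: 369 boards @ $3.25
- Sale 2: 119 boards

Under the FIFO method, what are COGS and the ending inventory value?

COGS = $2,430.10; ending inventory = $1,179.75

Sale 1 (613) [FIFO — oldest first]: 242 @ $4.10 + 368 @ $3.35 + 3 @ $1.60 = $2,229.80
Sale 2 (119) [FIFO — oldest first]: 113 @ $1.60 + 6 @ $3.25 = $200.30
Total COGS = $2,229.80 + $200.30 = $2,430.10
Ending inventory: 363 @ $3.25 = $1,179.75
Check: goods available $3,609.85 = COGS $2,430.10 + ending $1,179.75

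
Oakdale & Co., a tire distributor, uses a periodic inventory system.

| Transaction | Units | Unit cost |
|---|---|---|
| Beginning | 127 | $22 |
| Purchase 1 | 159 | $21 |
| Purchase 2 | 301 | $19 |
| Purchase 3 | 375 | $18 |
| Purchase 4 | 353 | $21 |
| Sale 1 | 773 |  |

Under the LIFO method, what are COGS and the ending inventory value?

Sale 1 (773) [LIFO — newest first]: 353 @ $21 + 375 @ $18 + 45 @ $19 = $15,018
Ending inventory: 127 @ $22 + 159 @ $21 + 256 @ $19 = $10,997

COGS = $15,018; ending inventory = $10,997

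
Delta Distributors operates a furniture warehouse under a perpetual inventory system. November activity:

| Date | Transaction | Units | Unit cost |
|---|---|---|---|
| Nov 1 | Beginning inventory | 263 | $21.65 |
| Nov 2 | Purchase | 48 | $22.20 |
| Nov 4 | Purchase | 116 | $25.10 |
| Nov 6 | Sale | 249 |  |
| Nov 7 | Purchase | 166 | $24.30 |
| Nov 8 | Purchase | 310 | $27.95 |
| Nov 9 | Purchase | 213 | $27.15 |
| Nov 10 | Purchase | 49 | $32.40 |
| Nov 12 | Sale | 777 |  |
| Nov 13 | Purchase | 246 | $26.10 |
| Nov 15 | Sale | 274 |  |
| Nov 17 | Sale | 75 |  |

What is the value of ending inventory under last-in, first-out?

Ending inventory = $779.40

Nov 6, 249 sold [LIFO — newest first]: 116 @ $25.10 + 48 @ $22.20 + 85 @ $21.65 = $5,817.45
Nov 12, 777 sold [LIFO — newest first]: 49 @ $32.40 + 213 @ $27.15 + 310 @ $27.95 + 166 @ $24.30 + 39 @ $21.65 = $20,913.20
Nov 15, 274 sold [LIFO — newest first]: 246 @ $26.10 + 28 @ $21.65 = $7,026.80
Nov 17, 75 sold [LIFO — newest first]: 75 @ $21.65 = $1,623.75
Total COGS = $5,817.45 + $20,913.20 + $7,026.80 + $1,623.75 = $35,381.20
Ending inventory: 36 @ $21.65 = $779.40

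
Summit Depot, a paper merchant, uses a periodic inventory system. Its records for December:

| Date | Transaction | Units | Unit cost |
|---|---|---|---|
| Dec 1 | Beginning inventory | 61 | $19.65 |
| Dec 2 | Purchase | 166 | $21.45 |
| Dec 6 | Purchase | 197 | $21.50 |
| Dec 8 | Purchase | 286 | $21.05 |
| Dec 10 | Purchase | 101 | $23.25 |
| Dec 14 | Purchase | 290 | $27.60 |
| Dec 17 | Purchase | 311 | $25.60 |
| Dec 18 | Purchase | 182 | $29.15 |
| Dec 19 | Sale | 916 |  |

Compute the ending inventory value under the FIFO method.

Ending inventory = $18,372.90

Dec 19, 916 sold [FIFO — oldest first]: 61 @ $19.65 + 166 @ $21.45 + 197 @ $21.50 + 286 @ $21.05 + 101 @ $23.25 + 105 @ $27.60 = $20,261.40
Ending inventory: 185 @ $27.60 + 311 @ $25.60 + 182 @ $29.15 = $18,372.90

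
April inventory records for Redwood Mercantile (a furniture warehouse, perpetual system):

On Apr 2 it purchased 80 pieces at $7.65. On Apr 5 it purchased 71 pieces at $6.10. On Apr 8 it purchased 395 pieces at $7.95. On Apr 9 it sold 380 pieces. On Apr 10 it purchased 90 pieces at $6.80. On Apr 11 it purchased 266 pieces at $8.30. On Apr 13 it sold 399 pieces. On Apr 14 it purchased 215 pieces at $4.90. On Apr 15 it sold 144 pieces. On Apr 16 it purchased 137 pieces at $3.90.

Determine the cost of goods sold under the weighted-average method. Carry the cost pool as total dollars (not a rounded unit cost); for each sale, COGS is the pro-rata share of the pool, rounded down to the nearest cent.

COGS = $6,900.51

After Apr 2: 80 on hand, pool $612.00 (≈ $7.6500 each)
After Apr 5: 151 on hand, pool $1,045.10 (≈ $6.9212 each)
After Apr 8: 546 on hand, pool $4,185.35 (≈ $7.6655 each)
Apr 9, sell 380: 380/546 × $4,185.35 → $2,912.88
After Apr 10: 256 on hand, pool $1,884.47 (≈ $7.3612 each)
After Apr 11: 522 on hand, pool $4,092.27 (≈ $7.8396 each)
Apr 13, sell 399: 399/522 × $4,092.27 → $3,127.99
After Apr 14: 338 on hand, pool $2,017.78 (≈ $5.9698 each)
Apr 15, sell 144: 144/338 × $2,017.78 → $859.64
After Apr 16: 331 on hand, pool $1,692.44 (≈ $5.1131 each)
Total COGS = $2,912.88 + $3,127.99 + $859.64 = $6,900.51
Ending inventory (cost pool remaining) = $1,692.44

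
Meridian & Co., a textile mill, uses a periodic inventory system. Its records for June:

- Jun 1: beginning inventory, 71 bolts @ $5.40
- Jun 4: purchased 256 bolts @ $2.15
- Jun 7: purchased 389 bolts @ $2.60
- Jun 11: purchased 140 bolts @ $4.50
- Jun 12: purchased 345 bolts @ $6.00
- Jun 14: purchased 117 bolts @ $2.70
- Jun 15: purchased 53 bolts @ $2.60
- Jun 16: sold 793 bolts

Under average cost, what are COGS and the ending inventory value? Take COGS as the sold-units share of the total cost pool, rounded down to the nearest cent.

COGS = $2,949.25; ending inventory = $2,149.65

Jun 16, sell 793: 793/1371 × $5,098.90 → $2,949.25
Ending inventory (cost pool remaining) = $2,149.65
Check: goods available $5,098.90 = COGS $2,949.25 + ending $2,149.65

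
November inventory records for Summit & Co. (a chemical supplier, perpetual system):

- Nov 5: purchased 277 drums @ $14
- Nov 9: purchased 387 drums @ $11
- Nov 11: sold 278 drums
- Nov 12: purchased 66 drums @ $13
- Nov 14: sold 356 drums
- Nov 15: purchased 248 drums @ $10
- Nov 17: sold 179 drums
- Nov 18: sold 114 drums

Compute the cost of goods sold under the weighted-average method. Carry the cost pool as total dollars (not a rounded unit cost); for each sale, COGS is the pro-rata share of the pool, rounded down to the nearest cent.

After Nov 5: 277 on hand, pool $3,878.00 (≈ $14.0000 each)
After Nov 9: 664 on hand, pool $8,135.00 (≈ $12.2515 each)
Nov 11, sell 278: 278/664 × $8,135.00 → $3,405.91
After Nov 12: 452 on hand, pool $5,587.09 (≈ $12.3608 each)
Nov 14, sell 356: 356/452 × $5,587.09 → $4,400.45
After Nov 15: 344 on hand, pool $3,666.64 (≈ $10.6588 each)
Nov 17, sell 179: 179/344 × $3,666.64 → $1,907.93
Nov 18, sell 114: 114/165 × $1,758.71 → $1,215.10
Total COGS = $3,405.91 + $4,400.45 + $1,907.93 + $1,215.10 = $10,929.39
Ending inventory (cost pool remaining) = $543.61

COGS = $10,929.39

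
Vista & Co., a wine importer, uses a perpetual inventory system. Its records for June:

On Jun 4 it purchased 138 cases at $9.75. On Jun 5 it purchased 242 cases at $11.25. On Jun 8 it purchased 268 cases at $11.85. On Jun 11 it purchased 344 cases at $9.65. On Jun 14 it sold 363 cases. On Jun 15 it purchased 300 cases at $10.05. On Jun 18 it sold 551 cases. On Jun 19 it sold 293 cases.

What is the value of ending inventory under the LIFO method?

Ending inventory = $828.75

Jun 14, 363 sold [LIFO — newest first]: 344 @ $9.65 + 19 @ $11.85 = $3,544.75
Jun 18, 551 sold [LIFO — newest first]: 300 @ $10.05 + 249 @ $11.85 + 2 @ $11.25 = $5,988.15
Jun 19, 293 sold [LIFO — newest first]: 240 @ $11.25 + 53 @ $9.75 = $3,216.75
Total COGS = $3,544.75 + $5,988.15 + $3,216.75 = $12,749.65
Ending inventory: 85 @ $9.75 = $828.75
Check: goods available $13,578.40 = COGS $12,749.65 + ending $828.75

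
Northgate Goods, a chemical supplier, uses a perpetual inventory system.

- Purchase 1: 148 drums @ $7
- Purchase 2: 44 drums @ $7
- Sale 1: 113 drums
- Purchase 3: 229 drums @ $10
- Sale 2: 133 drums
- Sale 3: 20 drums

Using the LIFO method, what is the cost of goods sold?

Sale 1 (113) [LIFO — newest first]: 44 @ $7 + 69 @ $7 = $791
Sale 2 (133) [LIFO — newest first]: 133 @ $10 = $1,330
Sale 3 (20) [LIFO — newest first]: 20 @ $10 = $200
Total COGS = $791 + $1,330 + $200 = $2,321
Ending inventory: 79 @ $7 + 76 @ $10 = $1,313

COGS = $2,321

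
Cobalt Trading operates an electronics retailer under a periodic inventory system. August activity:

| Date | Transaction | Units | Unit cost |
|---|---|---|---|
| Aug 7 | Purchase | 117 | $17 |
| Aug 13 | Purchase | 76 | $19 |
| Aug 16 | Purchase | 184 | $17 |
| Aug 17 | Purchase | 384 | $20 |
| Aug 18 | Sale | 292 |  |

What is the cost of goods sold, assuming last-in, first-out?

COGS = $5,840

Aug 18, 292 sold [LIFO — newest first]: 292 @ $20 = $5,840
Ending inventory: 117 @ $17 + 76 @ $19 + 184 @ $17 + 92 @ $20 = $8,401
Check: goods available $14,241 = COGS $5,840 + ending $8,401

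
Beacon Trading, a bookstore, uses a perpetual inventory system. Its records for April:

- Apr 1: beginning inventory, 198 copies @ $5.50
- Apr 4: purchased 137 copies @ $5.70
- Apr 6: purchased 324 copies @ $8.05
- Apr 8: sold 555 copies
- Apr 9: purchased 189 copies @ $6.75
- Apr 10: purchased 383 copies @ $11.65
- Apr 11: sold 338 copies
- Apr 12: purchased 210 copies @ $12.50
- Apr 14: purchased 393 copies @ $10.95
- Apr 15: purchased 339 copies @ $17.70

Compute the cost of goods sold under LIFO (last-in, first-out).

COGS = $7,843.80

Apr 8, 555 sold [LIFO — newest first]: 324 @ $8.05 + 137 @ $5.70 + 94 @ $5.50 = $3,906.10
Apr 11, 338 sold [LIFO — newest first]: 338 @ $11.65 = $3,937.70
Total COGS = $3,906.10 + $3,937.70 = $7,843.80
Ending inventory: 104 @ $5.50 + 189 @ $6.75 + 45 @ $11.65 + 210 @ $12.50 + 393 @ $10.95 + 339 @ $17.70 = $15,300.65
Check: goods available $23,144.45 = COGS $7,843.80 + ending $15,300.65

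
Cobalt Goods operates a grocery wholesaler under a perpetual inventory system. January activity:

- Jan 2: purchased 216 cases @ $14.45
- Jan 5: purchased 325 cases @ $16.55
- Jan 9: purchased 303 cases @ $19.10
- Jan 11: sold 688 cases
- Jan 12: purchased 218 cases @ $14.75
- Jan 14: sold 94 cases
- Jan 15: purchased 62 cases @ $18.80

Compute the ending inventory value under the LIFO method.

Ending inventory = $5,248.80

Jan 11, 688 sold [LIFO — newest first]: 303 @ $19.10 + 325 @ $16.55 + 60 @ $14.45 = $12,033.05
Jan 14, 94 sold [LIFO — newest first]: 94 @ $14.75 = $1,386.50
Total COGS = $12,033.05 + $1,386.50 = $13,419.55
Ending inventory: 156 @ $14.45 + 124 @ $14.75 + 62 @ $18.80 = $5,248.80
Check: goods available $18,668.35 = COGS $13,419.55 + ending $5,248.80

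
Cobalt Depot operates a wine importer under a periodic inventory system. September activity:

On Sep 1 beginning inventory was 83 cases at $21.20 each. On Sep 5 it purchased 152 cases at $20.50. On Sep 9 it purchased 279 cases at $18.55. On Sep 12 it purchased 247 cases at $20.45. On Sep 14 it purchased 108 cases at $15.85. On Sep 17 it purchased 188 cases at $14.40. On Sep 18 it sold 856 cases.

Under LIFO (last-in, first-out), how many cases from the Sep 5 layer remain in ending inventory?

Sep 18, 856 sold [LIFO — newest first]: 188 @ $14.40 + 108 @ $15.85 + 247 @ $20.45 + 279 @ $18.55 + 34 @ $20.50 = $15,342.60
Ending inventory: 83 @ $21.20 + 118 @ $20.50 = $4,178.60
Check: goods available $19,521.20 = COGS $15,342.60 + ending $4,178.60

118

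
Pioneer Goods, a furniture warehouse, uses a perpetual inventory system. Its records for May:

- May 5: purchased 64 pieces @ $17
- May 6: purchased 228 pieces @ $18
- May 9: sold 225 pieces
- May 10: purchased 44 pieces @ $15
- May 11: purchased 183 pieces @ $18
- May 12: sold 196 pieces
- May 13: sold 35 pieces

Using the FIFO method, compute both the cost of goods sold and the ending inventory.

May 9, 225 sold [FIFO — oldest first]: 64 @ $17 + 161 @ $18 = $3,986
May 12, 196 sold [FIFO — oldest first]: 67 @ $18 + 44 @ $15 + 85 @ $18 = $3,396
May 13, 35 sold [FIFO — oldest first]: 35 @ $18 = $630
Total COGS = $3,986 + $3,396 + $630 = $8,012
Ending inventory: 63 @ $18 = $1,134
Check: goods available $9,146 = COGS $8,012 + ending $1,134

COGS = $8,012; ending inventory = $1,134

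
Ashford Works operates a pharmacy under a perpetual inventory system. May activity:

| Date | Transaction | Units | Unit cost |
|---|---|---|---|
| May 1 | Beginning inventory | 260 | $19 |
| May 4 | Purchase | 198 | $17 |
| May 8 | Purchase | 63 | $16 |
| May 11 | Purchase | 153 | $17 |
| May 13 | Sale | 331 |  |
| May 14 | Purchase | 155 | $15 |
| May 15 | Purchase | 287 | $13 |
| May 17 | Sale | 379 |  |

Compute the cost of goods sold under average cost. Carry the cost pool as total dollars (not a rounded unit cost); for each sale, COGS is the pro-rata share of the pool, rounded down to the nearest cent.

After May 1: 260 on hand, pool $4,940.00 (≈ $19.0000 each)
After May 4: 458 on hand, pool $8,306.00 (≈ $18.1354 each)
After May 8: 521 on hand, pool $9,314.00 (≈ $17.8772 each)
After May 11: 674 on hand, pool $11,915.00 (≈ $17.6780 each)
May 13, sell 331: 331/674 × $11,915.00 → $5,851.43
After May 14: 498 on hand, pool $8,388.57 (≈ $16.8445 each)
After May 15: 785 on hand, pool $12,119.57 (≈ $15.4389 each)
May 17, sell 379: 379/785 × $12,119.57 → $5,851.35
Total COGS = $5,851.43 + $5,851.35 = $11,702.78
Ending inventory (cost pool remaining) = $6,268.22
Check: goods available $17,971.00 = COGS $11,702.78 + ending $6,268.22

COGS = $11,702.78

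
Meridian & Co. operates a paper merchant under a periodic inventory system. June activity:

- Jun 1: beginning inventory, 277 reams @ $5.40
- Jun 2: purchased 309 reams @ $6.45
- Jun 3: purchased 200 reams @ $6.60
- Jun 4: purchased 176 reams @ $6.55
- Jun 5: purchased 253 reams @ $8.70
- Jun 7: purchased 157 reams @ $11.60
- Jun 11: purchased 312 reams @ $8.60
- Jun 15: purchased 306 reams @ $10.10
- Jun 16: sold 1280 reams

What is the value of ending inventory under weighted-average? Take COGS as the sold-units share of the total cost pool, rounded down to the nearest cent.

Jun 16, sell 1280: 1280/1990 × $15,757.75 → $10,135.63
Ending inventory (cost pool remaining) = $5,622.12

Ending inventory = $5,622.12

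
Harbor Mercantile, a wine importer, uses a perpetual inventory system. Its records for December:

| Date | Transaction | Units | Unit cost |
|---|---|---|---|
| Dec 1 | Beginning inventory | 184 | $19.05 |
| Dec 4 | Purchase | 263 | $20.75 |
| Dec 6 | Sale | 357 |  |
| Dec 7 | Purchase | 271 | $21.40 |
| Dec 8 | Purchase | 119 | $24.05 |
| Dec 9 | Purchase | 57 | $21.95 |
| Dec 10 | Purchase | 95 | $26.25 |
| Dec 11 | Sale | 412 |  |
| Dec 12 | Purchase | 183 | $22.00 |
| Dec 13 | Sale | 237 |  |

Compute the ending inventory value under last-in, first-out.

Dec 6, 357 sold [LIFO — newest first]: 263 @ $20.75 + 94 @ $19.05 = $7,247.95
Dec 11, 412 sold [LIFO — newest first]: 95 @ $26.25 + 57 @ $21.95 + 119 @ $24.05 + 141 @ $21.40 = $9,624.25
Dec 13, 237 sold [LIFO — newest first]: 183 @ $22.00 + 54 @ $21.40 = $5,181.60
Total COGS = $7,247.95 + $9,624.25 + $5,181.60 = $22,053.80
Ending inventory: 90 @ $19.05 + 76 @ $21.40 = $3,340.90

Ending inventory = $3,340.90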